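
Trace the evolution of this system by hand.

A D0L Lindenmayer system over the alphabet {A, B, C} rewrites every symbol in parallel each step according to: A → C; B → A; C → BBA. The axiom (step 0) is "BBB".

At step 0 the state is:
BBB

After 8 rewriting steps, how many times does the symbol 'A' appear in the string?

step 0: BBB
step 1: AAA
step 2: CCC
step 3: BBABBABBA
step 4: AACAACAAC
step 5: CCBBACCBBACCBBA
step 6: BBABBAAACBBABBAAACBBABBAAAC
step 7: AACAACCCBBAAACAACCCBBAAACAACCCBBA
step 8: CCBBACCBBABBABBAAACCCBBACCBBABBABBAAACCCBBACCBBABBABBAAAC

18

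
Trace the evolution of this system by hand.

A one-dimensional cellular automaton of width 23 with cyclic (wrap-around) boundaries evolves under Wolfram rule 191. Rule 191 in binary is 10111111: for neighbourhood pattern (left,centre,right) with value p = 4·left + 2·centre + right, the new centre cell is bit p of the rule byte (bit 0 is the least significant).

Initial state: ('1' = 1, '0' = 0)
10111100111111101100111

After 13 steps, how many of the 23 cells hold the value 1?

19

step 0: 10111100111111101100111
step 1: 01111011111111011011111
step 2: 11110111111110110111110
step 3: 11101111111101101111101
step 4: 11011111111011011111011
step 5: 10111111110110111110111
step 6: 01111111101101111101111
step 7: 11111111011011111011110
step 8: 11111110110111110111101
step 9: 11111101101111101111011
step 10: 11111011011111011110111
step 11: 11110110111110111101111
step 12: 11101101111101111011111
step 13: 11011011111011110111111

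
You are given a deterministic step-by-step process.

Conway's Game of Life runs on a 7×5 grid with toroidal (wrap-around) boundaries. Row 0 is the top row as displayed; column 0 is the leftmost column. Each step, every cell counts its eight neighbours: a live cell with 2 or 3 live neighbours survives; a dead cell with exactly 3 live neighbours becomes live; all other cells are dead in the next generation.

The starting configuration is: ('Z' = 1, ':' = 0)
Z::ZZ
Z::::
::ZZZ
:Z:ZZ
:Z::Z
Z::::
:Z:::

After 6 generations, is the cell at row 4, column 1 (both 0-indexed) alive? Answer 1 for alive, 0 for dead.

k=0  Z::ZZ
Z::::
::ZZZ
:Z:ZZ
:Z::Z
Z::::
:Z:::
k=1  ZZ::Z
ZZZ::
:ZZ::
:Z:::
:ZZZZ
ZZ:::
:Z:::
k=2  ::::Z
:::ZZ
:::::
:::::
:::ZZ
:::ZZ
::Z:Z
k=3  Z:::Z
:::ZZ
:::::
:::::
:::ZZ
Z:Z::
Z:::Z
k=4  :::::
Z::ZZ
:::::
:::::
:::ZZ
ZZ:::
:::Z:
k=5  :::Z:
::::Z
::::Z
:::::
Z:::Z
Z:ZZ:
:::::
k=6  :::::
:::ZZ
:::::
Z:::Z
ZZ:ZZ
ZZ:Z:
::ZZZ

1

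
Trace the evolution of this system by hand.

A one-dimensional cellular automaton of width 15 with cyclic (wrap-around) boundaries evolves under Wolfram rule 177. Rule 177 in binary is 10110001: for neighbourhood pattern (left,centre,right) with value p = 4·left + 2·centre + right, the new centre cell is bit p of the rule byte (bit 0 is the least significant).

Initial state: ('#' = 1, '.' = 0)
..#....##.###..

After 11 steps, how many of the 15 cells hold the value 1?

6

t=0: ..#....##.###..
t=1: #..###...#.#.##
t=2: .#..#.##..#.#.#
t=3: #.#..#..#..#.#.
t=4: .#.#..#..#..#.#
t=5: #.#.#..#..#..#.
t=6: .#.#.#..#..#..#
t=7: #.#.#.#..#..#..
t=8: .#.#.#.#..#..#.
t=9: ..#.#.#.#..#..#
t=10: #..#.#.#.#..#..
t=11: .#..#.#.#.#..#.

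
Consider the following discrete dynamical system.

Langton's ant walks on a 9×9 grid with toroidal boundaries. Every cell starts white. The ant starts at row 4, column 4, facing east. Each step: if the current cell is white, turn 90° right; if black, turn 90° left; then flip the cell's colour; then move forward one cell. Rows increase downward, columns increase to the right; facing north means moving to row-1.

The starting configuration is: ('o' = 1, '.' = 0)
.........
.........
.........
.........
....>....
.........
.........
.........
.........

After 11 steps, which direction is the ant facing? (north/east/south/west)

k=0  .........
.........
.........
.........
....>....
.........
.........
.........
.........
k=1  .........
.........
.........
.........
....o....
....v....
.........
.........
.........
k=2  .........
.........
.........
.........
....o....
...<o....
.........
.........
.........
k=3  .........
.........
.........
.........
...^o....
...oo....
.........
.........
.........
k=4  .........
.........
.........
.........
...o>....
...oo....
.........
.........
.........
k=5  .........
.........
.........
....^....
...o.....
...oo....
.........
.........
.........
k=6  .........
.........
.........
....o>...
...o.....
...oo....
.........
.........
.........
k=7  .........
.........
.........
....oo...
...o.v...
...oo....
.........
.........
.........
k=8  .........
.........
.........
....oo...
...o<o...
...oo....
.........
.........
.........
k=9  .........
.........
.........
....^o...
...ooo...
...oo....
.........
.........
.........
k=10  .........
.........
.........
...<.o...
...ooo...
...oo....
.........
.........
.........
k=11  .........
.........
...^.....
...o.o...
...ooo...
...oo....
.........
.........
.........

north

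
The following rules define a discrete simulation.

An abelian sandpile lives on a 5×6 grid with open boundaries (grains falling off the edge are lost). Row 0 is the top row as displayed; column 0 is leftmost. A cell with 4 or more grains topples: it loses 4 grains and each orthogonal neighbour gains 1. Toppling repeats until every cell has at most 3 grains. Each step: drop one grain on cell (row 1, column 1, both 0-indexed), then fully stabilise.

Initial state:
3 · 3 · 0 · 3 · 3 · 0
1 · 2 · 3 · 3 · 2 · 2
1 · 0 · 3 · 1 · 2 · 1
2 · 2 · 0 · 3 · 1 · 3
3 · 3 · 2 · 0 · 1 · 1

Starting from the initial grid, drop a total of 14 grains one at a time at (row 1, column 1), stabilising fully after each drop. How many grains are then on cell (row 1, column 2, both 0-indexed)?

[0] 3 · 3 · 0 · 3 · 3 · 0
1 · 2 · 3 · 3 · 2 · 2
1 · 0 · 3 · 1 · 2 · 1
2 · 2 · 0 · 3 · 1 · 3
3 · 3 · 2 · 0 · 1 · 1
[1] 3 · 3 · 0 · 3 · 3 · 0
1 · 3 · 3 · 3 · 2 · 2
1 · 0 · 3 · 1 · 2 · 1
2 · 2 · 0 · 3 · 1 · 3
3 · 3 · 2 · 0 · 1 · 1
[2] 0 · 1 · 3 · 1 · 1 · 1
3 · 2 · 2 · 2 · 0 · 3
1 · 2 · 0 · 3 · 3 · 1
2 · 2 · 1 · 3 · 1 · 3
3 · 3 · 2 · 0 · 1 · 1
[3] 0 · 1 · 3 · 1 · 1 · 1
3 · 3 · 2 · 2 · 0 · 3
1 · 2 · 0 · 3 · 3 · 1
2 · 2 · 1 · 3 · 1 · 3
3 · 3 · 2 · 0 · 1 · 1
[4] 1 · 2 · 3 · 1 · 1 · 1
0 · 1 · 3 · 2 · 0 · 3
2 · 3 · 0 · 3 · 3 · 1
2 · 2 · 1 · 3 · 1 · 3
3 · 3 · 2 · 0 · 1 · 1
[5] 1 · 2 · 3 · 1 · 1 · 1
0 · 2 · 3 · 2 · 0 · 3
2 · 3 · 0 · 3 · 3 · 1
2 · 2 · 1 · 3 · 1 · 3
3 · 3 · 2 · 0 · 1 · 1
[6] 1 · 2 · 3 · 1 · 1 · 1
0 · 3 · 3 · 2 · 0 · 3
2 · 3 · 0 · 3 · 3 · 1
2 · 2 · 1 · 3 · 1 · 3
3 · 3 · 2 · 0 · 1 · 1
[7] 2 · 0 · 1 · 2 · 1 · 1
1 · 3 · 1 · 3 · 0 · 3
3 · 0 · 2 · 3 · 3 · 1
2 · 3 · 1 · 3 · 1 · 3
3 · 3 · 2 · 0 · 1 · 1
[8] 2 · 1 · 1 · 2 · 1 · 1
2 · 0 · 2 · 3 · 0 · 3
3 · 1 · 2 · 3 · 3 · 1
2 · 3 · 1 · 3 · 1 · 3
3 · 3 · 2 · 0 · 1 · 1
[9] 2 · 1 · 1 · 2 · 1 · 1
2 · 1 · 2 · 3 · 0 · 3
3 · 1 · 2 · 3 · 3 · 1
2 · 3 · 1 · 3 · 1 · 3
3 · 3 · 2 · 0 · 1 · 1
[10] 2 · 1 · 1 · 2 · 1 · 1
2 · 2 · 2 · 3 · 0 · 3
3 · 1 · 2 · 3 · 3 · 1
2 · 3 · 1 · 3 · 1 · 3
3 · 3 · 2 · 0 · 1 · 1
[11] 2 · 1 · 1 · 2 · 1 · 1
2 · 3 · 2 · 3 · 0 · 3
3 · 1 · 2 · 3 · 3 · 1
2 · 3 · 1 · 3 · 1 · 3
3 · 3 · 2 · 0 · 1 · 1
[12] 2 · 2 · 1 · 2 · 1 · 1
3 · 0 · 3 · 3 · 0 · 3
3 · 2 · 2 · 3 · 3 · 1
2 · 3 · 1 · 3 · 1 · 3
3 · 3 · 2 · 0 · 1 · 1
[13] 2 · 2 · 1 · 2 · 1 · 1
3 · 1 · 3 · 3 · 0 · 3
3 · 2 · 2 · 3 · 3 · 1
2 · 3 · 1 · 3 · 1 · 3
3 · 3 · 2 · 0 · 1 · 1
[14] 2 · 2 · 1 · 2 · 1 · 1
3 · 2 · 3 · 3 · 0 · 3
3 · 2 · 2 · 3 · 3 · 1
2 · 3 · 1 · 3 · 1 · 3
3 · 3 · 2 · 0 · 1 · 1

3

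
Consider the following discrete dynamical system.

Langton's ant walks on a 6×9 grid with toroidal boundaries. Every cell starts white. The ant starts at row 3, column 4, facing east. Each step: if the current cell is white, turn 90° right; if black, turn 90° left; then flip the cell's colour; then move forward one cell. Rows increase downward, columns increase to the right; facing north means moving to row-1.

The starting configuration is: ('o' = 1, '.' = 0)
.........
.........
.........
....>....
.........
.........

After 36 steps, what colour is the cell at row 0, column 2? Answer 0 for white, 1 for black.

gen 0: .........
.........
.........
....>....
.........
.........
gen 1: .........
.........
.........
....o....
....v....
.........
gen 2: .........
.........
.........
....o....
...<o....
.........
gen 3: .........
.........
.........
...^o....
...oo....
.........
gen 4: .........
.........
.........
...o>....
...oo....
.........
gen 5: .........
.........
....^....
...o.....
...oo....
.........
gen 6: .........
.........
....o>...
...o.....
...oo....
.........
gen 7: .........
.........
....oo...
...o.v...
...oo....
.........
gen 8: .........
.........
....oo...
...o<o...
...oo....
.........
gen 9: .........
.........
....^o...
...ooo...
...oo....
.........
gen 10: .........
.........
...<.o...
...ooo...
...oo....
.........
gen 11: .........
...^.....
...o.o...
...ooo...
...oo....
.........
gen 12: .........
...o>....
...o.o...
...ooo...
...oo....
.........
gen 13: .........
...oo....
...ovo...
...ooo...
...oo....
.........
gen 14: .........
...oo....
...<oo...
...ooo...
...oo....
.........
gen 15: .........
...oo....
....oo...
...voo...
...oo....
.........
gen 16: .........
...oo....
....oo...
....>o...
...oo....
.........
gen 17: .........
...oo....
....^o...
.....o...
...oo....
.........
gen 18: .........
...oo....
...<.o...
.....o...
...oo....
.........
gen 19: .........
...^o....
...o.o...
.....o...
...oo....
.........
gen 20: .........
..<.o....
...o.o...
.....o...
...oo....
.........
gen 21: ..^......
..o.o....
...o.o...
.....o...
...oo....
.........
gen 22: ..o>.....
..o.o....
...o.o...
.....o...
...oo....
.........
gen 23: ..oo.....
..ovo....
...o.o...
.....o...
...oo....
.........
gen 24: ..oo.....
..<oo....
...o.o...
.....o...
...oo....
.........
gen 25: ..oo.....
...oo....
..vo.o...
.....o...
...oo....
.........
gen 26: ..oo.....
...oo....
.<oo.o...
.....o...
...oo....
.........
gen 27: ..oo.....
.^.oo....
.ooo.o...
.....o...
...oo....
.........
gen 28: ..oo.....
.o>oo....
.ooo.o...
.....o...
...oo....
.........
gen 29: ..oo.....
.oooo....
.ovo.o...
.....o...
...oo....
.........
gen 30: ..oo.....
.oooo....
.o.>.o...
.....o...
...oo....
.........
gen 31: ..oo.....
.oo^o....
.o...o...
.....o...
...oo....
.........
gen 32: ..oo.....
.o<.o....
.o...o...
.....o...
...oo....
.........
gen 33: ..oo.....
.o..o....
.ov..o...
.....o...
...oo....
.........
gen 34: ..oo.....
.o..o....
.<o..o...
.....o...
...oo....
.........
gen 35: ..oo.....
.o..o....
..o..o...
.v...o...
...oo....
.........
gen 36: ..oo.....
.o..o....
..o..o...
<o...o...
...oo....
.........

1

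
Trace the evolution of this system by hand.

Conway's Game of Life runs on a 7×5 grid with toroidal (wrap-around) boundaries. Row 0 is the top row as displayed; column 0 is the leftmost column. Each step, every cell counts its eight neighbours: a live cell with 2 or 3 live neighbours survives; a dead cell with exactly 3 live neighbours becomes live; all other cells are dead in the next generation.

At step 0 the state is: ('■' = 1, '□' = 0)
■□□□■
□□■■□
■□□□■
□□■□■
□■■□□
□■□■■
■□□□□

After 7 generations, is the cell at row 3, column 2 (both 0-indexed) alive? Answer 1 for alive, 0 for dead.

1

0) ■□□□■
□□■■□
■□□□■
□□■□■
□■■□□
□■□■■
■□□□□
1) ■■□■■
□■□■□
■■■□■
□□■□■
□■□□■
□■□■■
□■□■□
2) □■□■□
□□□□□
□□□□■
□□■□■
□■□□■
□■□■■
□■□□□
3) □□■□□
□□□□□
□□□■□
□□□□■
□■□□■
□■□■■
□■□■■
4) □□■■□
□□□□□
□□□□□
■□□■■
□□■□■
□■□□□
□■□□■
5) □□■■□
□□□□□
□□□□■
■□□■■
□■■□■
□■■■□
■■□■□
6) □■■■■
□□□■□
■□□■■
□■■□□
□□□□□
□□□□□
■□□□□
7) ■■■■■
□■□□□
■■□■■
■■■■■
□□□□□
□□□□□
■■■■■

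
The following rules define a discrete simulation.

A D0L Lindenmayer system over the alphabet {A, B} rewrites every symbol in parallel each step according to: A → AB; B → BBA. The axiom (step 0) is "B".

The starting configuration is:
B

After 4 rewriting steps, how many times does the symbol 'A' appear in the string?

21

step 0: B
step 1: BBA
step 2: BBABBAAB
step 3: BBABBAABBBABBAABABBBA
step 4: BBABBAABBBABBAABABBBABBABBAABBBABBAABABBBAABBBABBABBAAB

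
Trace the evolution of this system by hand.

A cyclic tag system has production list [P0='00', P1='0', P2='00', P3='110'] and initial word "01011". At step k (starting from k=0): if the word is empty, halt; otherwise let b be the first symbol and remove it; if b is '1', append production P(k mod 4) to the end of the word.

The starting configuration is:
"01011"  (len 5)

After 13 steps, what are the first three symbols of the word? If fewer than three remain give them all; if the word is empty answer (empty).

110

gen 0: "01011"  (len 5)
gen 1: "1011"  (len 4)
gen 2: "0110"  (len 4)
gen 3: "110"  (len 3)
gen 4: "10110"  (len 5)
gen 5: "011000"  (len 6)
gen 6: "11000"  (len 5)
gen 7: "100000"  (len 6)
gen 8: "00000110"  (len 8)
gen 9: "0000110"  (len 7)
gen 10: "000110"  (len 6)
gen 11: "00110"  (len 5)
gen 12: "0110"  (len 4)
gen 13: "110"  (len 3)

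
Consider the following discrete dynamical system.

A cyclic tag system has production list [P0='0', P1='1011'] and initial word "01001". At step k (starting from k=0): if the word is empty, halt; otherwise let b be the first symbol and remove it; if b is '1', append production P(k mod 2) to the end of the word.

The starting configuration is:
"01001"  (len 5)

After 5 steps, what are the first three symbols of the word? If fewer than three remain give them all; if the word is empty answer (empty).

0) "01001"  (len 5)
1) "1001"  (len 4)
2) "0011011"  (len 7)
3) "011011"  (len 6)
4) "11011"  (len 5)
5) "10110"  (len 5)

101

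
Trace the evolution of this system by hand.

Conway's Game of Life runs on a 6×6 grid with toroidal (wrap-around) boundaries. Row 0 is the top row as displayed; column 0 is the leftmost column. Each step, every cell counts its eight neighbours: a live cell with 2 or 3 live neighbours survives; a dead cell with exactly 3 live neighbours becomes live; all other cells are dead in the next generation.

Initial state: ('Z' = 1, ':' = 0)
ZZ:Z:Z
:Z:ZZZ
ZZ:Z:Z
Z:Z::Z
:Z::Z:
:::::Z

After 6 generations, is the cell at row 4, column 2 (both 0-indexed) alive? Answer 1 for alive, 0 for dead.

gen 0: ZZ:Z:Z
:Z:ZZZ
ZZ:Z:Z
Z:Z::Z
:Z::Z:
:::::Z
gen 1: :Z:Z::
:::Z::
:::Z::
::ZZ::
:Z::Z:
:ZZ::Z
gen 2: ZZ:ZZ:
:::ZZ:
:::ZZ:
::ZZZ:
ZZ::Z:
:Z:ZZ:
gen 3: ZZ::::
::::::
:::::Z
:ZZ:::
ZZ::::
::::::
gen 4: ::::::
Z:::::
::::::
:ZZ:::
ZZZ:::
::::::
gen 5: ::::::
::::::
:Z::::
Z:Z:::
Z:Z:::
:Z::::
gen 6: ::::::
::::::
:Z::::
Z:Z:::
Z:Z:::
:Z::::

1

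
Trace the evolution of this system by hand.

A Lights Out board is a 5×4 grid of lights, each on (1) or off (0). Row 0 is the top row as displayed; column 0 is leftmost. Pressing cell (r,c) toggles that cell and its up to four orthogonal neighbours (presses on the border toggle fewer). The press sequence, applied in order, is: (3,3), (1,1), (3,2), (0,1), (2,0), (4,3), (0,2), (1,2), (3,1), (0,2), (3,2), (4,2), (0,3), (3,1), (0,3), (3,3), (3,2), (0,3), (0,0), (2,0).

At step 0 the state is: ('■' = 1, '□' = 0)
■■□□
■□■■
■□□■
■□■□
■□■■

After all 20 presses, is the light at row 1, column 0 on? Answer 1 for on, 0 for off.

1

t=0: ■■□□
■□■■
■□□■
■□■□
■□■■
t=1: ■■□□
■□■■
■□□□
■□□■
■□■□
t=2: ■□□□
□■□■
■■□□
■□□■
■□■□
t=3: ■□□□
□■□■
■■■□
■■■□
■□□□
t=4: □■■□
□□□■
■■■□
■■■□
■□□□
t=5: □■■□
■□□■
□□■□
□■■□
■□□□
t=6: □■■□
■□□■
□□■□
□■■■
■□■■
t=7: □□□■
■□■■
□□■□
□■■■
■□■■
t=8: □□■■
■■□□
□□□□
□■■■
■□■■
t=9: □□■■
■■□□
□■□□
■□□■
■■■■
t=10: □■□□
■■■□
□■□□
■□□■
■■■■
t=11: □■□□
■■■□
□■■□
■■■□
■■□■
t=12: □■□□
■■■□
□■■□
■■□□
■□■□
t=13: □■■■
■■■■
□■■□
■■□□
■□■□
t=14: □■■■
■■■■
□□■□
□□■□
■■■□
t=15: □■□□
■■■□
□□■□
□□■□
■■■□
t=16: □■□□
■■■□
□□■■
□□□■
■■■■
t=17: □■□□
■■■□
□□□■
□■■□
■■□■
t=18: □■■■
■■■■
□□□■
□■■□
■■□■
t=19: ■□■■
□■■■
□□□■
□■■□
■■□■
t=20: ■□■■
■■■■
■■□■
■■■□
■■□■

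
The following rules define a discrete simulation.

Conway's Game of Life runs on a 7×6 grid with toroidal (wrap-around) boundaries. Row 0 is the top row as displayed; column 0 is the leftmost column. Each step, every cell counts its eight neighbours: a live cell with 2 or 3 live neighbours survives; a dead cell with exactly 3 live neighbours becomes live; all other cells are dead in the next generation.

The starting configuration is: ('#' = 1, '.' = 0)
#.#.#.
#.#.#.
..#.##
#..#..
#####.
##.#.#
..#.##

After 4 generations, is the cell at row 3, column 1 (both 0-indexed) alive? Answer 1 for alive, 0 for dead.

0

[0] #.#.#.
#.#.#.
..#.##
#..#..
#####.
##.#.#
..#.##
[1] #.#.#.
#.#.#.
#.#.#.
#.....
......
......
..#...
[2] ..#...
#.#.#.
#.....
.#...#
......
......
.#.#..
[3] ..#...
...#.#
#.....
#.....
......
......
..#...
[4] ..##..
......
#....#
......
......
......
......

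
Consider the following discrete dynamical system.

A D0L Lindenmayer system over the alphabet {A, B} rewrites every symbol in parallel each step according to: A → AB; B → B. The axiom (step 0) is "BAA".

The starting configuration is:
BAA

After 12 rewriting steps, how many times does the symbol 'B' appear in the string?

t=0: BAA
t=1: BABAB
t=2: BABBABB
t=3: BABBBABBB
t=4: BABBBBABBBB
t=5: BABBBBBABBBBB
t=6: BABBBBBBABBBBBB
t=7: BABBBBBBBABBBBBBB
t=8: BABBBBBBBBABBBBBBBB
t=9: BABBBBBBBBBABBBBBBBBB
t=10: BABBBBBBBBBBABBBBBBBBBB
t=11: BABBBBBBBBBBBABBBBBBBBBBB
t=12: BABBBBBBBBBBBBABBBBBBBBBBBB

25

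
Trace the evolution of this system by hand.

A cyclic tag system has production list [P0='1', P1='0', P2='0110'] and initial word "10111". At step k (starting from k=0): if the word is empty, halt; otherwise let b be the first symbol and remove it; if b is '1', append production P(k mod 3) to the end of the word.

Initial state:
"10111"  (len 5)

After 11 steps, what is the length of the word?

11

step 0: "10111"  (len 5)
step 1: "01111"  (len 5)
step 2: "1111"  (len 4)
step 3: "1110110"  (len 7)
step 4: "1101101"  (len 7)
step 5: "1011010"  (len 7)
step 6: "0110100110"  (len 10)
step 7: "110100110"  (len 9)
step 8: "101001100"  (len 9)
step 9: "010011000110"  (len 12)
step 10: "10011000110"  (len 11)
step 11: "00110001100"  (len 11)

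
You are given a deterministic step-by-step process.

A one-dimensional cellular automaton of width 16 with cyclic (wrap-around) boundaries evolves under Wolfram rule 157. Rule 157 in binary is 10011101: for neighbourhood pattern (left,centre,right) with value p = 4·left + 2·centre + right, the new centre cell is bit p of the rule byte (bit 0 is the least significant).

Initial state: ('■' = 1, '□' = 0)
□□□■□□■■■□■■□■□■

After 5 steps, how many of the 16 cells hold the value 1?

gen 0: □□□■□□■■■□■■□■□■
gen 1: ■■□■■□■■□□■□□■□■
gen 2: ■□□■□□■□■□■■□■□■
gen 3: □■□■■□■□■□■□□■□■
gen 4: □■□■□□■□■□■■□■□■
gen 5: □■□■■□■□■□■□□■□■

8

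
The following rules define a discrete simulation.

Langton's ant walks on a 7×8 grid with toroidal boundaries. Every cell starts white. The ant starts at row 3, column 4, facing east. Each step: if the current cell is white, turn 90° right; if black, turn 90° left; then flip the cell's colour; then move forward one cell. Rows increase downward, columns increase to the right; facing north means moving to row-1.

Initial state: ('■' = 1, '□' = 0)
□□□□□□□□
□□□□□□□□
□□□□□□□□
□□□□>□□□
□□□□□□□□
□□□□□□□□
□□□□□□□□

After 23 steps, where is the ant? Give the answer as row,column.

t=0: □□□□□□□□
□□□□□□□□
□□□□□□□□
□□□□>□□□
□□□□□□□□
□□□□□□□□
□□□□□□□□
t=1: □□□□□□□□
□□□□□□□□
□□□□□□□□
□□□□■□□□
□□□□v□□□
□□□□□□□□
□□□□□□□□
t=2: □□□□□□□□
□□□□□□□□
□□□□□□□□
□□□□■□□□
□□□<■□□□
□□□□□□□□
□□□□□□□□
t=3: □□□□□□□□
□□□□□□□□
□□□□□□□□
□□□^■□□□
□□□■■□□□
□□□□□□□□
□□□□□□□□
t=4: □□□□□□□□
□□□□□□□□
□□□□□□□□
□□□■>□□□
□□□■■□□□
□□□□□□□□
□□□□□□□□
t=5: □□□□□□□□
□□□□□□□□
□□□□^□□□
□□□■□□□□
□□□■■□□□
□□□□□□□□
□□□□□□□□
t=6: □□□□□□□□
□□□□□□□□
□□□□■>□□
□□□■□□□□
□□□■■□□□
□□□□□□□□
□□□□□□□□
t=7: □□□□□□□□
□□□□□□□□
□□□□■■□□
□□□■□v□□
□□□■■□□□
□□□□□□□□
□□□□□□□□
t=8: □□□□□□□□
□□□□□□□□
□□□□■■□□
□□□■<■□□
□□□■■□□□
□□□□□□□□
□□□□□□□□
t=9: □□□□□□□□
□□□□□□□□
□□□□^■□□
□□□■■■□□
□□□■■□□□
□□□□□□□□
□□□□□□□□
t=10: □□□□□□□□
□□□□□□□□
□□□<□■□□
□□□■■■□□
□□□■■□□□
□□□□□□□□
□□□□□□□□
t=11: □□□□□□□□
□□□^□□□□
□□□■□■□□
□□□■■■□□
□□□■■□□□
□□□□□□□□
□□□□□□□□
t=12: □□□□□□□□
□□□■>□□□
□□□■□■□□
□□□■■■□□
□□□■■□□□
□□□□□□□□
□□□□□□□□
t=13: □□□□□□□□
□□□■■□□□
□□□■v■□□
□□□■■■□□
□□□■■□□□
□□□□□□□□
□□□□□□□□
t=14: □□□□□□□□
□□□■■□□□
□□□<■■□□
□□□■■■□□
□□□■■□□□
□□□□□□□□
□□□□□□□□
t=15: □□□□□□□□
□□□■■□□□
□□□□■■□□
□□□v■■□□
□□□■■□□□
□□□□□□□□
□□□□□□□□
t=16: □□□□□□□□
□□□■■□□□
□□□□■■□□
□□□□>■□□
□□□■■□□□
□□□□□□□□
□□□□□□□□
t=17: □□□□□□□□
□□□■■□□□
□□□□^■□□
□□□□□■□□
□□□■■□□□
□□□□□□□□
□□□□□□□□
t=18: □□□□□□□□
□□□■■□□□
□□□<□■□□
□□□□□■□□
□□□■■□□□
□□□□□□□□
□□□□□□□□
t=19: □□□□□□□□
□□□^■□□□
□□□■□■□□
□□□□□■□□
□□□■■□□□
□□□□□□□□
□□□□□□□□
t=20: □□□□□□□□
□□<□■□□□
□□□■□■□□
□□□□□■□□
□□□■■□□□
□□□□□□□□
□□□□□□□□
t=21: □□^□□□□□
□□■□■□□□
□□□■□■□□
□□□□□■□□
□□□■■□□□
□□□□□□□□
□□□□□□□□
t=22: □□■>□□□□
□□■□■□□□
□□□■□■□□
□□□□□■□□
□□□■■□□□
□□□□□□□□
□□□□□□□□
t=23: □□■■□□□□
□□■v■□□□
□□□■□■□□
□□□□□■□□
□□□■■□□□
□□□□□□□□
□□□□□□□□

1,3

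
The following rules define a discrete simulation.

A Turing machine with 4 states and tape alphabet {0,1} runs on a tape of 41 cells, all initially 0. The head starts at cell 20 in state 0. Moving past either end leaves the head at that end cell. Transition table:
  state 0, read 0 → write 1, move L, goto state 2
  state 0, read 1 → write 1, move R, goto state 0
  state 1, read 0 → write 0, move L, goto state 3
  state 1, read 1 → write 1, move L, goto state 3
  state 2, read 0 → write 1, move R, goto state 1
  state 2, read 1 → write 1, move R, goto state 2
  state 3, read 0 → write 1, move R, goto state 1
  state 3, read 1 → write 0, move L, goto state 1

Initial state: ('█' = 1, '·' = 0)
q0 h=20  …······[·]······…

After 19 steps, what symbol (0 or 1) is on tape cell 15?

step 0: q0 h=20  …······[·]······…
step 1: q2 h=19  …······[·]█·····…
step 2: q1 h=20  …·····█[█]······…
step 3: q3 h=19  …······[█]█·····…
step 4: q1 h=18  …······[·]·█····…
step 5: q3 h=17  …······[·]··█···…
step 6: q1 h=18  …·····█[·]·█····…
step 7: q3 h=17  …······[█]··█···…
step 8: q1 h=16  …······[·]···█··…
step 9: q3 h=15  …······[·]····█·…
step 10: q1 h=16  …·····█[·]···█··…
step 11: q3 h=15  …······[█]····█·…
step 12: q1 h=14  …······[·]·····█…
step 13: q3 h=13  …······[·]······…
step 14: q1 h=14  …·····█[·]·····█…
step 15: q3 h=13  …······[█]······…
step 16: q1 h=12  …······[·]······…
step 17: q3 h=11  …······[·]······…
step 18: q1 h=12  …·····█[·]······…
step 19: q3 h=11  …······[█]······…

0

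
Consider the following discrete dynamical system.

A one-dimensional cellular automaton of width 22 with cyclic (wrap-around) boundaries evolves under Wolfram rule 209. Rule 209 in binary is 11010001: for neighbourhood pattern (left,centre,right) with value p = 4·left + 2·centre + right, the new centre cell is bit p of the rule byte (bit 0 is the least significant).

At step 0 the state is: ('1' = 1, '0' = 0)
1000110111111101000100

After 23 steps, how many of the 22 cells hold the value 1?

k=0  1000110111111101000100
k=1  0110010011111100110010
k=2  0011001001111110011001
k=3  1001100100111111001100
k=4  0100110010011111100110
k=5  0010011001001111110011
k=6  1001001100100111111001
k=7  1100100110010011111100
k=8  0110010011001001111110
k=9  0011001001100100111111
k=10  1001100100110010011111
k=11  1100110010011001001111
k=12  1110011001001100100111
k=13  1111001100100110010011
k=14  1111100110010011001001
k=15  1111110011001001100100
k=16  0111111001100100110010
k=17  0011111100110010011001
k=18  1001111110011001001100
k=19  0100111111001100100110
k=20  0010011111100110010011
k=21  1001001111110011001001
k=22  1100100111111001100100
k=23  0110010011111100110010

12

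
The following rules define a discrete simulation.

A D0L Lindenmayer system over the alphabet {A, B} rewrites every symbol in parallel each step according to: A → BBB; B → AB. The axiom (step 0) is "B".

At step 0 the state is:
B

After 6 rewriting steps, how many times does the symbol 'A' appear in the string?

k=0  B
k=1  AB
k=2  BBBAB
k=3  ABABABBBBAB
k=4  BBBABBBBABBBBABABABABBBBAB
k=5  ABABABBBBABABABABBBBABABABABBBBABBBBABBBBABBBBABABABABBBBAB
k=6  BBBABBBBABBBBABABABABBBBABBBBABBBBABBBBABABABABBBBABBBBABB…BABABBBBABABABABBBBABABABABBBBABBBBABBBBABBBBABABABABBBBAB  (len 137)

40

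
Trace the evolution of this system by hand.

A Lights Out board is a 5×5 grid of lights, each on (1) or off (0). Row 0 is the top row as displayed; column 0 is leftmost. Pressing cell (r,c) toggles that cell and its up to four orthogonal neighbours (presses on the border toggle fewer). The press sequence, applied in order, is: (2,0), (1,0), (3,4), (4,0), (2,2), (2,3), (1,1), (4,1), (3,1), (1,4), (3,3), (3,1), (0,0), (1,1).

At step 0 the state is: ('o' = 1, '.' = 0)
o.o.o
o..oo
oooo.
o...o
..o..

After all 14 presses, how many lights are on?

t=0: o.o.o
o..oo
oooo.
o...o
..o..
t=1: o.o.o
...oo
..oo.
....o
..o..
t=2: ..o.o
oo.oo
o.oo.
....o
..o..
t=3: ..o.o
oo.oo
o.ooo
...o.
..o.o
t=4: ..o.o
oo.oo
o.ooo
o..o.
ooo.o
t=5: ..o.o
ooooo
oo..o
o.oo.
ooo.o
t=6: ..o.o
ooo.o
oooo.
o.o..
ooo.o
t=7: .oo.o
....o
o.oo.
o.o..
ooo.o
t=8: .oo.o
....o
o.oo.
ooo..
....o
t=9: .oo.o
....o
oooo.
.....
.o..o
t=10: .oo..
...o.
ooooo
.....
.o..o
t=11: .oo..
...o.
ooo.o
..ooo
.o.oo
t=12: .oo..
...o.
o.o.o
oo.oo
...oo
t=13: o.o..
o..o.
o.o.o
oo.oo
...oo
t=14: ooo..
.ooo.
ooo.o
oo.oo
...oo

16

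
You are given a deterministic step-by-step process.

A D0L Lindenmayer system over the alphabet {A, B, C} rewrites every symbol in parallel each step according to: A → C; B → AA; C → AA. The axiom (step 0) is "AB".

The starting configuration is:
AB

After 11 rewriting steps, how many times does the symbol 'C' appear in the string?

32

gen 0: AB
gen 1: CAA
gen 2: AACC
gen 3: CCAAAA
gen 4: AAAACCCC
gen 5: CCCCAAAAAAAA
gen 6: AAAAAAAACCCCCCCC
gen 7: CCCCCCCCAAAAAAAAAAAAAAAA
gen 8: AAAAAAAAAAAAAAAACCCCCCCCCCCCCCCC
gen 9: CCCCCCCCCCCCCCCCAAAAAAAAAAAAAAAAAAAAAAAAAAAAAAAA
gen 10: AAAAAAAAAAAAAAAAAAAAAAAAAAAAAAAACCCCCCCCCCCCCCCCCCCCCCCCCCCCCCCC
gen 11: CCCCCCCCCCCCCCCCCCCCCCCCCCCCCCCCAAAAAAAAAAAAAAAAAAAAAAAAAAAAAAAAAAAAAAAAAAAAAAAAAAAAAAAAAAAAAAAA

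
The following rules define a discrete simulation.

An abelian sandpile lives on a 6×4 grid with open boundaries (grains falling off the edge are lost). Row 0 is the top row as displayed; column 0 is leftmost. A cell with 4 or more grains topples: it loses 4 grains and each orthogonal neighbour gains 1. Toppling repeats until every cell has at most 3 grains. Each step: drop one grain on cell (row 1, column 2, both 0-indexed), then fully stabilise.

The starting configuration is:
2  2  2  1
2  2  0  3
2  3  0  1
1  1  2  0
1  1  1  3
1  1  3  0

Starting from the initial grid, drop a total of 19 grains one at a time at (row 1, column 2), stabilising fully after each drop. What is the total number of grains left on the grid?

0) 2  2  2  1
2  2  0  3
2  3  0  1
1  1  2  0
1  1  1  3
1  1  3  0
1) 2  2  2  1
2  2  1  3
2  3  0  1
1  1  2  0
1  1  1  3
1  1  3  0
2) 2  2  2  1
2  2  2  3
2  3  0  1
1  1  2  0
1  1  1  3
1  1  3  0
3) 2  2  2  1
2  2  3  3
2  3  0  1
1  1  2  0
1  1  1  3
1  1  3  0
4) 2  2  3  2
2  3  1  0
2  3  1  2
1  1  2  0
1  1  1  3
1  1  3  0
5) 2  2  3  2
2  3  2  0
2  3  1  2
1  1  2  0
1  1  1  3
1  1  3  0
6) 2  2  3  2
2  3  3  0
2  3  1  2
1  1  2  0
1  1  1  3
1  1  3  0
7) 3  0  1  3
3  2  2  1
3  0  3  2
1  2  2  0
1  1  1  3
1  1  3  0
8) 3  0  1  3
3  2  3  1
3  0  3  2
1  2  2  0
1  1  1  3
1  1  3  0
9) 3  0  2  3
3  3  1  2
3  1  0  3
1  2  3  0
1  1  1  3
1  1  3  0
10) 3  0  2  3
3  3  2  2
3  1  0  3
1  2  3  0
1  1  1  3
1  1  3  0
11) 3  0  2  3
3  3  3  2
3  1  0  3
1  2  3  0
1  1  1  3
1  1  3  0
12) 0  2  3  3
2  1  1  3
0  3  1  3
2  2  3  0
1  1  1  3
1  1  3  0
13) 0  2  3  3
2  1  2  3
0  3  1  3
2  2  3  0
1  1  1  3
1  1  3  0
14) 0  2  3  3
2  1  3  3
0  3  1  3
2  2  3  0
1  1  1  3
1  1  3  0
15) 0  3  1  1
2  2  2  2
0  3  3  0
2  2  3  1
1  1  1  3
1  1  3  0
16) 0  3  1  1
2  2  3  2
0  3  3  0
2  2  3  1
1  1  1  3
1  1  3  0
17) 1  0  3  1
3  1  2  3
1  2  2  1
3  0  1  2
1  2  2  3
1  1  3  0
18) 1  0  3  1
3  1  3  3
1  2  2  1
3  0  1  2
1  2  2  3
1  1  3  0
19) 1  1  0  3
3  2  2  0
1  2  3  2
3  0  1  2
1  2  2  3
1  1  3  0

39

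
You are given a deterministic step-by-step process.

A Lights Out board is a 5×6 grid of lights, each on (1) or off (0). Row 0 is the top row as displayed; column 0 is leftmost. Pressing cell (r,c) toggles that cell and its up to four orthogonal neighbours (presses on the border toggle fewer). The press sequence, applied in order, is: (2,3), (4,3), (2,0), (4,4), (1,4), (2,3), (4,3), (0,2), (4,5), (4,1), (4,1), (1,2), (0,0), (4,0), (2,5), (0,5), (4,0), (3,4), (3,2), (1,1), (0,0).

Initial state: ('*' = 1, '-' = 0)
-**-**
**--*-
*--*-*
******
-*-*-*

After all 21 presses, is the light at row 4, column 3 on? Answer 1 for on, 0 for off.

[0] -**-**
**--*-
*--*-*
******
-*-*-*
[1] -**-**
**-**-
*-*-**
***-**
-*-*-*
[2] -**-**
**-**-
*-*-**
******
-**-**
[3] -**-**
-*-**-
-**-**
-*****
-**-**
[4] -**-**
-*-**-
-**-**
-***-*
-***--
[5] -**--*
-*---*
-**--*
-***-*
-***--
[6] -**--*
-*-*-*
-*-***
-**--*
-***--
[7] -**--*
-*-*-*
-*-***
-***-*
-*--*-
[8] ---*-*
-***-*
-*-***
-***-*
-*--*-
[9] ---*-*
-***-*
-*-***
-***--
-*---*
[10] ---*-*
-***-*
-*-***
--**--
*-*--*
[11] ---*-*
-***-*
-*-***
-***--
-*---*
[12] --**-*
-----*
-*****
-***--
-*---*
[13] ****-*
*----*
-*****
-***--
-*---*
[14] ****-*
*----*
-*****
****--
*----*
[15] ****-*
*-----
-***--
****-*
*----*
[16] *****-
*----*
-***--
****-*
*----*
[17] *****-
*----*
-***--
-***-*
-*---*
[18] *****-
*----*
-****-
-**-*-
-*--**
[19] *****-
*----*
-*-**-
---**-
-**-**
[20] *-***-
-**--*
---**-
---**-
-**-**
[21] -****-
***--*
---**-
---**-
-**-**

0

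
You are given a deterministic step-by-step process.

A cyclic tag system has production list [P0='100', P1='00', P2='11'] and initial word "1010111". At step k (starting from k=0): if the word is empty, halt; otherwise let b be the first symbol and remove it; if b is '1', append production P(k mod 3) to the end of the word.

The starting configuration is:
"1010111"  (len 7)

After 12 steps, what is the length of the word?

13

0) "1010111"  (len 7)
1) "010111100"  (len 9)
2) "10111100"  (len 8)
3) "011110011"  (len 9)
4) "11110011"  (len 8)
5) "111001100"  (len 9)
6) "1100110011"  (len 10)
7) "100110011100"  (len 12)
8) "0011001110000"  (len 13)
9) "011001110000"  (len 12)
10) "11001110000"  (len 11)
11) "100111000000"  (len 12)
12) "0011100000011"  (len 13)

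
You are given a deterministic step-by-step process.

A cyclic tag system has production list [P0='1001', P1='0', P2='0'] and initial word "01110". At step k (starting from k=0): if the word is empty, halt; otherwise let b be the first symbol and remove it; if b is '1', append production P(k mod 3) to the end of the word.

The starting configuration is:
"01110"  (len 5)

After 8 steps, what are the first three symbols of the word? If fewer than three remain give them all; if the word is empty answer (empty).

t=0: "01110"  (len 5)
t=1: "1110"  (len 4)
t=2: "1100"  (len 4)
t=3: "1000"  (len 4)
t=4: "0001001"  (len 7)
t=5: "001001"  (len 6)
t=6: "01001"  (len 5)
t=7: "1001"  (len 4)
t=8: "0010"  (len 4)

001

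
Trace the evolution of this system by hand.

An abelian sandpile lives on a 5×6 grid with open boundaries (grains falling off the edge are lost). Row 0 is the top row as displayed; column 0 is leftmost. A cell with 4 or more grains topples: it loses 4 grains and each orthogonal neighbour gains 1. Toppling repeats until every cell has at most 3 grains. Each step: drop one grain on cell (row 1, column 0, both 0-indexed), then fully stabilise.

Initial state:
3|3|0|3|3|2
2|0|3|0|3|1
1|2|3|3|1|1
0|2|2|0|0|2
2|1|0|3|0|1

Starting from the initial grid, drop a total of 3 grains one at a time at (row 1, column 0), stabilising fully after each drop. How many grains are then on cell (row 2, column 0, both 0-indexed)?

[0] 3|3|0|3|3|2
2|0|3|0|3|1
1|2|3|3|1|1
0|2|2|0|0|2
2|1|0|3|0|1
[1] 3|3|0|3|3|2
3|0|3|0|3|1
1|2|3|3|1|1
0|2|2|0|0|2
2|1|0|3|0|1
[2] 1|0|1|3|3|2
1|2|3|0|3|1
2|2|3|3|1|1
0|2|2|0|0|2
2|1|0|3|0|1
[3] 1|0|1|3|3|2
2|2|3|0|3|1
2|2|3|3|1|1
0|2|2|0|0|2
2|1|0|3|0|1

2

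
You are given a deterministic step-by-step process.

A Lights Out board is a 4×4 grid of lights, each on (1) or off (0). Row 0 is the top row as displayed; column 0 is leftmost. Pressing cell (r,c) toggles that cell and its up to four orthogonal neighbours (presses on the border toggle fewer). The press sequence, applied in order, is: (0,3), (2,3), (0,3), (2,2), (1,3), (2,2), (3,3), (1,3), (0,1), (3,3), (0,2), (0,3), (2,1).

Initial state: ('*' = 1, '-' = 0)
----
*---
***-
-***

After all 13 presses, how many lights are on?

k=0  ----
*---
***-
-***
k=1  --**
*--*
***-
-***
k=2  --**
*---
**-*
-**-
k=3  ----
*--*
**-*
-**-
k=4  ----
*-**
*-*-
-*--
k=5  ---*
*---
*-**
-*--
k=6  ---*
*-*-
**--
-**-
k=7  ---*
*-*-
**-*
-*-*
k=8  ----
*--*
**--
-*-*
k=9  ***-
**-*
**--
-*-*
k=10  ***-
**-*
**-*
-**-
k=11  *--*
****
**-*
-**-
k=12  *-*-
***-
**-*
-**-
k=13  *-*-
*-*-
--**
--*-

7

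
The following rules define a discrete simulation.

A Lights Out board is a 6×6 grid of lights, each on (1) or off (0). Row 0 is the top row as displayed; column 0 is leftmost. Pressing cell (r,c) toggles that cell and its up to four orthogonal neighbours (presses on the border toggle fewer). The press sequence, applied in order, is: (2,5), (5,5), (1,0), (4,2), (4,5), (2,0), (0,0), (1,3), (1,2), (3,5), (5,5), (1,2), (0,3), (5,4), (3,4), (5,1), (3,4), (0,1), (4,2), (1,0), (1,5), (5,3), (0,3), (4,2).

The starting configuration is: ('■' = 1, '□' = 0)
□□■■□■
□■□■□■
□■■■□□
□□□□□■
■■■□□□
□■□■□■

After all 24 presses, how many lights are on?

15

k=0  □□■■□■
□■□■□■
□■■■□□
□□□□□■
■■■□□□
□■□■□■
k=1  □□■■□■
□■□■□□
□■■■■■
□□□□□□
■■■□□□
□■□■□■
k=2  □□■■□■
□■□■□□
□■■■■■
□□□□□□
■■■□□■
□■□■■□
k=3  ■□■■□■
■□□■□□
■■■■■■
□□□□□□
■■■□□■
□■□■■□
k=4  ■□■■□■
■□□■□□
■■■■■■
□□■□□□
■□□■□■
□■■■■□
k=5  ■□■■□■
■□□■□□
■■■■■■
□□■□□■
■□□■■□
□■■■■■
k=6  ■□■■□■
□□□■□□
□□■■■■
■□■□□■
■□□■■□
□■■■■■
k=7  □■■■□■
■□□■□□
□□■■■■
■□■□□■
■□□■■□
□■■■■■
k=8  □■■□□■
■□■□■□
□□■□■■
■□■□□■
■□□■■□
□■■■■■
k=9  □■□□□■
■■□■■□
□□□□■■
■□■□□■
■□□■■□
□■■■■■
k=10  □■□□□■
■■□■■□
□□□□■□
■□■□■□
■□□■■■
□■■■■■
k=11  □■□□□■
■■□■■□
□□□□■□
■□■□■□
■□□■■□
□■■■□□
k=12  □■■□□■
■□■□■□
□□■□■□
■□■□■□
■□□■■□
□■■■□□
k=13  □■□■■■
■□■■■□
□□■□■□
■□■□■□
■□□■■□
□■■■□□
k=14  □■□■■■
■□■■■□
□□■□■□
■□■□■□
■□□■□□
□■■□■■
k=15  □■□■■■
■□■■■□
□□■□□□
■□■■□■
■□□■■□
□■■□■■
k=16  □■□■■■
■□■■■□
□□■□□□
■□■■□■
■■□■■□
■□□□■■
k=17  □■□■■■
■□■■■□
□□■□■□
■□■□■□
■■□■□□
■□□□■■
k=18  ■□■■■■
■■■■■□
□□■□■□
■□■□■□
■■□■□□
■□□□■■
k=19  ■□■■■■
■■■■■□
□□■□■□
■□□□■□
■□■□□□
■□■□■■
k=20  □□■■■■
□□■■■□
■□■□■□
■□□□■□
■□■□□□
■□■□■■
k=21  □□■■■□
□□■■□■
■□■□■■
■□□□■□
■□■□□□
■□■□■■
k=22  □□■■■□
□□■■□■
■□■□■■
■□□□■□
■□■■□□
■□□■□■
k=23  □□□□□□
□□■□□■
■□■□■■
■□□□■□
■□■■□□
■□□■□■
k=24  □□□□□□
□□■□□■
■□■□■■
■□■□■□
■■□□□□
■□■■□■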